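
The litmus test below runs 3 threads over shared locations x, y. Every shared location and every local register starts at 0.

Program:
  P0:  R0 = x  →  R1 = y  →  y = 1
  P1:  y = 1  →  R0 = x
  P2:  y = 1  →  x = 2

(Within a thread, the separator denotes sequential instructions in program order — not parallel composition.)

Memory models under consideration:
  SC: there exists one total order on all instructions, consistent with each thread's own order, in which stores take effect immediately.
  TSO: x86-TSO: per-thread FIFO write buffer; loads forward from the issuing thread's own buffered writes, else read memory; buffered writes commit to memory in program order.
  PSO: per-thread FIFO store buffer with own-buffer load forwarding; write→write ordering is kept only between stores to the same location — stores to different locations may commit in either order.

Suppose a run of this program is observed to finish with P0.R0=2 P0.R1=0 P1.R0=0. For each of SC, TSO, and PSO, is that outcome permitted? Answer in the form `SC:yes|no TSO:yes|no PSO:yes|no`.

SC:no TSO:no PSO:yes

outcome vector order: (P0.R0,P0.R1,P1.R0)
[SC] allowed = {(0,0,0) (0,0,2) (0,1,0) (0,1,2) (2,1,0) (2,1,2)}
[TSO] allowed = {(0,0,0) (0,0,2) (0,1,0) (0,1,2) (2,1,0) (2,1,2)}
[PSO] allowed = {(0,0,0) (0,0,2) (0,1,0) (0,1,2) (2,0,0) (2,0,2) (2,1,0) (2,1,2)}
target (2,0,0) ∈ {PSO}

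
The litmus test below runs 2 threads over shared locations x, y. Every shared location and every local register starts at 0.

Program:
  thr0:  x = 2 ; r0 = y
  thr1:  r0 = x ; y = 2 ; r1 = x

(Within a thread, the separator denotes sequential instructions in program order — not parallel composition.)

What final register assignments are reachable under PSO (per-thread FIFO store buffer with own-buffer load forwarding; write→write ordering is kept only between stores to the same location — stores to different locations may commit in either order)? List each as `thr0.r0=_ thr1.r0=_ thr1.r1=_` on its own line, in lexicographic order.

outcome vector order: (thr0.r0,thr1.r0,thr1.r1)
|PSO outcomes| = 6

thr0.r0=0 thr1.r0=0 thr1.r1=0
thr0.r0=0 thr1.r0=0 thr1.r1=2
thr0.r0=0 thr1.r0=2 thr1.r1=2
thr0.r0=2 thr1.r0=0 thr1.r1=0
thr0.r0=2 thr1.r0=0 thr1.r1=2
thr0.r0=2 thr1.r0=2 thr1.r1=2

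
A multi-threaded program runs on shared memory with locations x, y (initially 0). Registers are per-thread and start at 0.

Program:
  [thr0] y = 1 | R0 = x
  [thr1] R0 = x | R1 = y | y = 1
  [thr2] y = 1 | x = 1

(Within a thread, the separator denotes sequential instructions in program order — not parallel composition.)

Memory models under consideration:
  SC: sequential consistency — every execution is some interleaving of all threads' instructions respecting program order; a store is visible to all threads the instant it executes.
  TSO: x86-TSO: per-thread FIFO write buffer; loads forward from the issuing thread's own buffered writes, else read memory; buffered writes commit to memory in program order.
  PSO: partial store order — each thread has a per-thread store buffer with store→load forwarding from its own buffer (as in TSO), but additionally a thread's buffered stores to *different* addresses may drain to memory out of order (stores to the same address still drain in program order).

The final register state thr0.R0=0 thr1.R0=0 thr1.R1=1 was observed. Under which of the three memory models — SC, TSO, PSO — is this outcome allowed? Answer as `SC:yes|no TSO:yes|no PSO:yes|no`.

SC:yes TSO:yes PSO:yes

outcome vector order: (thr0.R0,thr1.R0,thr1.R1)
under SC → 000 001 011 100 101 111
under TSO → 000 001 011 100 101 111
under PSO → 000 001 010 011 100 101 110 111
target 001 ∈ {SC,TSO,PSO}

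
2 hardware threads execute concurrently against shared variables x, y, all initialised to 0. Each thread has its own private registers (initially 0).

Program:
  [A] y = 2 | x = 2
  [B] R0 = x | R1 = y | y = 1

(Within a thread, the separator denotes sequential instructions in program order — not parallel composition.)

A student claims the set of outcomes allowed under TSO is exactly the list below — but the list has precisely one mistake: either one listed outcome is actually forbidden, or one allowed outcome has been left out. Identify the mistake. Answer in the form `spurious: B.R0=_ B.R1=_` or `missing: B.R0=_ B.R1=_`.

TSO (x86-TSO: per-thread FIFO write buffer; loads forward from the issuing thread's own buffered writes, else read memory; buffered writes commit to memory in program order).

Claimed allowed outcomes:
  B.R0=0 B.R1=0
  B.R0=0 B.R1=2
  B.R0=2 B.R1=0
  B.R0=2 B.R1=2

outcome vector order: (B.R0,B.R1)
TSO (3): (0,0) (0,2) (2,2)
claimed∖TSO = {(2,0)}

spurious: B.R0=2 B.R1=0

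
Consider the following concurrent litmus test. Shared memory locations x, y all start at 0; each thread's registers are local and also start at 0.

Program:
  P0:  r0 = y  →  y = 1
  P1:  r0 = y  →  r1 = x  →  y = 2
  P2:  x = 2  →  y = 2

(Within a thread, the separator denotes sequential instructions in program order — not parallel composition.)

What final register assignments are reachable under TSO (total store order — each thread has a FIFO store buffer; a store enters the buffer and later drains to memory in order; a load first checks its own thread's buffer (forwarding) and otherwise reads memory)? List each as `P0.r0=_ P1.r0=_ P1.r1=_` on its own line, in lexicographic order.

P0.r0=0 P1.r0=0 P1.r1=0
P0.r0=0 P1.r0=0 P1.r1=2
P0.r0=0 P1.r0=1 P1.r1=0
P0.r0=0 P1.r0=1 P1.r1=2
P0.r0=0 P1.r0=2 P1.r1=2
P0.r0=2 P1.r0=0 P1.r1=0
P0.r0=2 P1.r0=0 P1.r1=2
P0.r0=2 P1.r0=1 P1.r1=2
P0.r0=2 P1.r0=2 P1.r1=2

outcome vector order: (P0.r0,P1.r0,P1.r1)
|TSO outcomes| = 9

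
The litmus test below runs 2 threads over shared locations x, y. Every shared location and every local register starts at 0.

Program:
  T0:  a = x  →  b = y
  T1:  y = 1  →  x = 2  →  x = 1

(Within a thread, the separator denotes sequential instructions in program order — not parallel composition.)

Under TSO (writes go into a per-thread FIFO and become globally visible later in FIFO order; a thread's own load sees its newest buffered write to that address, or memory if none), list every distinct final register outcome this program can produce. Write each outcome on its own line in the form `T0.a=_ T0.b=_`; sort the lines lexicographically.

T0.a=0 T0.b=0
T0.a=0 T0.b=1
T0.a=1 T0.b=1
T0.a=2 T0.b=1

outcome vector order: (T0.a,T0.b)
|TSO outcomes| = 4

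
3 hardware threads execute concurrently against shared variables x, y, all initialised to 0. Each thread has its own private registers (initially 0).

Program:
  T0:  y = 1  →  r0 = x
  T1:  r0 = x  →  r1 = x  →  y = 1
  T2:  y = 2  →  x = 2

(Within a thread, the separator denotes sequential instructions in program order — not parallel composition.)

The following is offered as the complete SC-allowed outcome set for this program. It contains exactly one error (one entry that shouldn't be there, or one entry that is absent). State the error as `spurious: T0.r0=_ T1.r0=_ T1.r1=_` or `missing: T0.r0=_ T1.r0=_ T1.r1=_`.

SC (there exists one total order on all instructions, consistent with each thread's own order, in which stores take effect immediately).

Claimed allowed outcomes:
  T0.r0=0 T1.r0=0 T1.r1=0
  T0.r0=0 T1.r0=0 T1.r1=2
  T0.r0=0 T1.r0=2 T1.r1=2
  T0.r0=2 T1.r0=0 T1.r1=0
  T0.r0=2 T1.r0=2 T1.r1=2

outcome vector order: (T0.r0,T1.r0,T1.r1)
SC: 6 outcomes — {0/0/0, 0/0/2, 0/2/2, 2/0/0, 2/0/2, 2/2/2}
SC∖claimed = {2/0/2}

missing: T0.r0=2 T1.r0=0 T1.r1=2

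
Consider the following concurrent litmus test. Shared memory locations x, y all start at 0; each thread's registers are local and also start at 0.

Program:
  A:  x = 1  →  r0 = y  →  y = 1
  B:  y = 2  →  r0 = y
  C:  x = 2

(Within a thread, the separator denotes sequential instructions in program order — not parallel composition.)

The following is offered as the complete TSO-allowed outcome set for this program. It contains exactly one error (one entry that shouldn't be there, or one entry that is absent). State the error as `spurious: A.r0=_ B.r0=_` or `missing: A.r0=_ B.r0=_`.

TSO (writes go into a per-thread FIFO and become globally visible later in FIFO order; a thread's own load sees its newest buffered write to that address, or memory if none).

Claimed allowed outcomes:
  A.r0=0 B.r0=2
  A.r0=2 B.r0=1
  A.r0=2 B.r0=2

outcome vector order: (A.r0,B.r0)
TSO (4): (0,1); (0,2); (2,1); (2,2)
TSO∖claimed = {(0,1)}

missing: A.r0=0 B.r0=1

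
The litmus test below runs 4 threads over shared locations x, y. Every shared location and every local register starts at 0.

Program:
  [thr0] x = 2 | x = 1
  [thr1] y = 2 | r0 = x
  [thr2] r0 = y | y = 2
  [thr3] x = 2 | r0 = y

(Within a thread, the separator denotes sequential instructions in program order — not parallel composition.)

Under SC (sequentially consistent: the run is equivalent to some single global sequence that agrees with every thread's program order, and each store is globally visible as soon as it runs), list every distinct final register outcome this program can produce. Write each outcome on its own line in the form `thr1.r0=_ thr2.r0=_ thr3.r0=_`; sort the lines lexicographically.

outcome vector order: (thr1.r0,thr2.r0,thr3.r0)
|SC outcomes| = 10

thr1.r0=0 thr2.r0=0 thr3.r0=2
thr1.r0=0 thr2.r0=2 thr3.r0=2
thr1.r0=1 thr2.r0=0 thr3.r0=0
thr1.r0=1 thr2.r0=0 thr3.r0=2
thr1.r0=1 thr2.r0=2 thr3.r0=0
thr1.r0=1 thr2.r0=2 thr3.r0=2
thr1.r0=2 thr2.r0=0 thr3.r0=0
thr1.r0=2 thr2.r0=0 thr3.r0=2
thr1.r0=2 thr2.r0=2 thr3.r0=0
thr1.r0=2 thr2.r0=2 thr3.r0=2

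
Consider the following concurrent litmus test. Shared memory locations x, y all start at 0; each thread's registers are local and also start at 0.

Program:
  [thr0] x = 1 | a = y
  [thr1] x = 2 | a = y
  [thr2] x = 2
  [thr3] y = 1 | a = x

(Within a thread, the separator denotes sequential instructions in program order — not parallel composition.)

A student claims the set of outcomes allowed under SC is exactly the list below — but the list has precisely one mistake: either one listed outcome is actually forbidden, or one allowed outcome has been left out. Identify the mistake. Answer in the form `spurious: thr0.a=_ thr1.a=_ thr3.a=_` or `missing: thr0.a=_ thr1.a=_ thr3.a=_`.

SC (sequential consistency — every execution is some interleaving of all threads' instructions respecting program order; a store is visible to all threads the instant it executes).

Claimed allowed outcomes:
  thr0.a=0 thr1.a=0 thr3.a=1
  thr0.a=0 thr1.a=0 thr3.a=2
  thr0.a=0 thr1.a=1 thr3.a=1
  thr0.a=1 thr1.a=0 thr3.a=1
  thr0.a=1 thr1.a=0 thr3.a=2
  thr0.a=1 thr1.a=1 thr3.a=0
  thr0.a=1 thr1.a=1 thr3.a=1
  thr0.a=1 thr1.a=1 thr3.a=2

missing: thr0.a=0 thr1.a=1 thr3.a=2

outcome vector order: (thr0.a,thr1.a,thr3.a)
under SC → 001 002 011 012 101 102 110 111 112
SC∖claimed = {012}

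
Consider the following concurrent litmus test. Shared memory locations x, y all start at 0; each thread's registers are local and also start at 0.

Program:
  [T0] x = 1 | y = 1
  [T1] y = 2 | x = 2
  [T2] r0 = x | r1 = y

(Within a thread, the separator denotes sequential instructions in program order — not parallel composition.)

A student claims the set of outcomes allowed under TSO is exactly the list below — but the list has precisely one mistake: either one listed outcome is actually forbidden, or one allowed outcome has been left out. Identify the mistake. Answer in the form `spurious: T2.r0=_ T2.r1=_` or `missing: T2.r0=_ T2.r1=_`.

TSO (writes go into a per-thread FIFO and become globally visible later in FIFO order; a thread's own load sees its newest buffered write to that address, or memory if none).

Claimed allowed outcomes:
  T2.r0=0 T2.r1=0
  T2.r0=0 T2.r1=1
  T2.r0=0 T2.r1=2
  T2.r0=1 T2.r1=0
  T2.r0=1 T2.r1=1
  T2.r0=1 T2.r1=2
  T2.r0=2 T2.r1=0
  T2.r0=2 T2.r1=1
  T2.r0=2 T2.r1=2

outcome vector order: (T2.r0,T2.r1)
under TSO → (0,0), (0,1), (0,2), (1,0), (1,1), (1,2), (2,1), (2,2)
claimed∖TSO = {(2,0)}

spurious: T2.r0=2 T2.r1=0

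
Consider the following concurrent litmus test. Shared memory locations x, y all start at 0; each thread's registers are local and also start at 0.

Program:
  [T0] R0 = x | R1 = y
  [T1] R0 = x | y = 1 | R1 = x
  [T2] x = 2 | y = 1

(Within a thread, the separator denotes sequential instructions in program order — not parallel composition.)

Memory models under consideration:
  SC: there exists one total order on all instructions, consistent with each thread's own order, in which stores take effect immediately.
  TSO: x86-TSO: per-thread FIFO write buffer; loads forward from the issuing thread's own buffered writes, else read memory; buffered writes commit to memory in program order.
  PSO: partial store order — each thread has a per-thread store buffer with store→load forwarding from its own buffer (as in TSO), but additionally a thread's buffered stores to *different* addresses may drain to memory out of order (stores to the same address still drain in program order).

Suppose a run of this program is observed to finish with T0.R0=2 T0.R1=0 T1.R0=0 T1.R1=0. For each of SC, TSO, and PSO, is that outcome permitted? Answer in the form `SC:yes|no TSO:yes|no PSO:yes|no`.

outcome vector order: (T0.R0,T0.R1,T1.R0,T1.R1)
under SC → (0,0,0,0) (0,0,0,2) (0,0,2,2) (0,1,0,0) (0,1,0,2) (0,1,2,2) (2,0,0,2) (2,0,2,2) (2,1,0,0) (2,1,0,2) (2,1,2,2)
under TSO → (0,0,0,0) (0,0,0,2) (0,0,2,2) (0,1,0,0) (0,1,0,2) (0,1,2,2) (2,0,0,0) (2,0,0,2) (2,0,2,2) (2,1,0,0) (2,1,0,2) (2,1,2,2)
under PSO → (0,0,0,0) (0,0,0,2) (0,0,2,2) (0,1,0,0) (0,1,0,2) (0,1,2,2) (2,0,0,0) (2,0,0,2) (2,0,2,2) (2,1,0,0) (2,1,0,2) (2,1,2,2)
target (2,0,0,0) ∈ {TSO,PSO}

SC:no TSO:yes PSO:yes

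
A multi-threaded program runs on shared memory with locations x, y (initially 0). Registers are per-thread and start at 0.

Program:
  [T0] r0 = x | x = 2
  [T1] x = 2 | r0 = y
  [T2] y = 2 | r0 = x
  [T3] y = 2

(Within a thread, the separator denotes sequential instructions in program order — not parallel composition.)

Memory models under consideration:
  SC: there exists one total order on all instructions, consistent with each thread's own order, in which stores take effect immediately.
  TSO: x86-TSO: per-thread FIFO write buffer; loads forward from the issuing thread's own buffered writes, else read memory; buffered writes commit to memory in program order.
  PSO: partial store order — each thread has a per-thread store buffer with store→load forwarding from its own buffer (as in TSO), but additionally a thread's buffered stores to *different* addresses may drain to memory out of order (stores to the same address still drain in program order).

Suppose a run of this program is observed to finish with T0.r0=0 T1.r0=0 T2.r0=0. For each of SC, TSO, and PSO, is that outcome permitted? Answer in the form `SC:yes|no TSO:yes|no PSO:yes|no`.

outcome vector order: (T0.r0,T1.r0,T2.r0)
SC: 6 outcomes — {0/0/2, 0/2/0, 0/2/2, 2/0/2, 2/2/0, 2/2/2}
TSO: 8 outcomes — {0/0/0, 0/0/2, 0/2/0, 0/2/2, 2/0/0, 2/0/2, 2/2/0, 2/2/2}
PSO: 8 outcomes — {0/0/0, 0/0/2, 0/2/0, 0/2/2, 2/0/0, 2/0/2, 2/2/0, 2/2/2}
target 0/0/0 ∈ {TSO,PSO}

SC:no TSO:yes PSO:yes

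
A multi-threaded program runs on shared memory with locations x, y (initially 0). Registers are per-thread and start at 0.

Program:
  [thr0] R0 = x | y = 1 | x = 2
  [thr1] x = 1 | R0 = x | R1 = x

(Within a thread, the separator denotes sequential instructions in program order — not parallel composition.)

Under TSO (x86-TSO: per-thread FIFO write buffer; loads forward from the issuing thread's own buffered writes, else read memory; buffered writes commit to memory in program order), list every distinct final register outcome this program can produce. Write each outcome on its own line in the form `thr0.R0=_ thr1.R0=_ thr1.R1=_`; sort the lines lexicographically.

thr0.R0=0 thr1.R0=1 thr1.R1=1
thr0.R0=0 thr1.R0=1 thr1.R1=2
thr0.R0=0 thr1.R0=2 thr1.R1=2
thr0.R0=1 thr1.R0=1 thr1.R1=1
thr0.R0=1 thr1.R0=1 thr1.R1=2
thr0.R0=1 thr1.R0=2 thr1.R1=2

outcome vector order: (thr0.R0,thr1.R0,thr1.R1)
|TSO outcomes| = 6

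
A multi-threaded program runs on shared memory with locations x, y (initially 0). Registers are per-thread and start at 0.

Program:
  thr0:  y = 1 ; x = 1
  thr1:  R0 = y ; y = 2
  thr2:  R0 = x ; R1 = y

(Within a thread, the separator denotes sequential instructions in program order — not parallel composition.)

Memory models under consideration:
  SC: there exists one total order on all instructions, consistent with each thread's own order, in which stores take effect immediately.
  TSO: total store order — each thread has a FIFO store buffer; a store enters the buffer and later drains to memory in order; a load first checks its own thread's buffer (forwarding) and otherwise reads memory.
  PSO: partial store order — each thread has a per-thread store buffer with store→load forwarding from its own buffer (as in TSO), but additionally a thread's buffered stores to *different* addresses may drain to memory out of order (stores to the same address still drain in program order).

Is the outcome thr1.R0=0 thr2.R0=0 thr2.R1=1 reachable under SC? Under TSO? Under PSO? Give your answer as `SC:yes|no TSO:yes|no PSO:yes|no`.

SC:yes TSO:yes PSO:yes

outcome vector order: (thr1.R0,thr2.R0,thr2.R1)
SC: 10 outcomes — {0/0/0; 0/0/1; 0/0/2; 0/1/1; 0/1/2; 1/0/0; 1/0/1; 1/0/2; 1/1/1; 1/1/2}
TSO: 10 outcomes — {0/0/0; 0/0/1; 0/0/2; 0/1/1; 0/1/2; 1/0/0; 1/0/1; 1/0/2; 1/1/1; 1/1/2}
PSO: 12 outcomes — {0/0/0; 0/0/1; 0/0/2; 0/1/0; 0/1/1; 0/1/2; 1/0/0; 1/0/1; 1/0/2; 1/1/0; 1/1/1; 1/1/2}
target 0/0/1 ∈ {SC,TSO,PSO}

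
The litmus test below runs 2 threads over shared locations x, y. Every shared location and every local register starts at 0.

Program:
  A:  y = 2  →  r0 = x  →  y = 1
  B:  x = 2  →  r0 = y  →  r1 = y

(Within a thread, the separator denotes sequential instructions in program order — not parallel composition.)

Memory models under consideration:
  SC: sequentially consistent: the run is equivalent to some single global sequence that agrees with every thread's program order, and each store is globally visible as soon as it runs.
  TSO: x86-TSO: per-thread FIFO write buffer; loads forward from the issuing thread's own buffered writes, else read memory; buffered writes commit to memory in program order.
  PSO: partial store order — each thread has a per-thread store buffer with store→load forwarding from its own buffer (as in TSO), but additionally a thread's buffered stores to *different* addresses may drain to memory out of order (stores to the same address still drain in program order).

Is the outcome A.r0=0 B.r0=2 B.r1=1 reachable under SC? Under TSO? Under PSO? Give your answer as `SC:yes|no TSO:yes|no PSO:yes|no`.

SC:yes TSO:yes PSO:yes

outcome vector order: (A.r0,B.r0,B.r1)
SC: 9 outcomes — {<0 1 1> <0 2 1> <0 2 2> <2 0 0> <2 0 1> <2 0 2> <2 1 1> <2 2 1> <2 2 2>}
TSO: 12 outcomes — {<0 0 0> <0 0 1> <0 0 2> <0 1 1> <0 2 1> <0 2 2> <2 0 0> <2 0 1> <2 0 2> <2 1 1> <2 2 1> <2 2 2>}
PSO: 12 outcomes — {<0 0 0> <0 0 1> <0 0 2> <0 1 1> <0 2 1> <0 2 2> <2 0 0> <2 0 1> <2 0 2> <2 1 1> <2 2 1> <2 2 2>}
target <0 2 1> ∈ {SC,TSO,PSO}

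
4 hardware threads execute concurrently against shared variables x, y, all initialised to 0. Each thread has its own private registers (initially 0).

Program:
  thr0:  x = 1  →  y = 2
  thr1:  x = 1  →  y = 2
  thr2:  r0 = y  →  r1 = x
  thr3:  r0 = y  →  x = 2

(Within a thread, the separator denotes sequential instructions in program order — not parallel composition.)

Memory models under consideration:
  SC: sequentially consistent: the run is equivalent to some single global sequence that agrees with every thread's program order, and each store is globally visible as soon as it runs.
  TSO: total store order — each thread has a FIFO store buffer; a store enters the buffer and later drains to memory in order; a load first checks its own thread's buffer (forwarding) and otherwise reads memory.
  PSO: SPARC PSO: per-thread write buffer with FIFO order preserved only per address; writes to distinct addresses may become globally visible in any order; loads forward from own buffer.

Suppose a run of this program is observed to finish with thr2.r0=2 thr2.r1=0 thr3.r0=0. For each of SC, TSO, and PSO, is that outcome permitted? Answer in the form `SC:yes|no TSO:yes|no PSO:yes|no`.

outcome vector order: (thr2.r0,thr2.r1,thr3.r0)
SC (10): 0/0/0; 0/0/2; 0/1/0; 0/1/2; 0/2/0; 0/2/2; 2/1/0; 2/1/2; 2/2/0; 2/2/2
TSO (10): 0/0/0; 0/0/2; 0/1/0; 0/1/2; 0/2/0; 0/2/2; 2/1/0; 2/1/2; 2/2/0; 2/2/2
PSO (12): 0/0/0; 0/0/2; 0/1/0; 0/1/2; 0/2/0; 0/2/2; 2/0/0; 2/0/2; 2/1/0; 2/1/2; 2/2/0; 2/2/2
target 2/0/0 ∈ {PSO}

SC:no TSO:no PSO:yes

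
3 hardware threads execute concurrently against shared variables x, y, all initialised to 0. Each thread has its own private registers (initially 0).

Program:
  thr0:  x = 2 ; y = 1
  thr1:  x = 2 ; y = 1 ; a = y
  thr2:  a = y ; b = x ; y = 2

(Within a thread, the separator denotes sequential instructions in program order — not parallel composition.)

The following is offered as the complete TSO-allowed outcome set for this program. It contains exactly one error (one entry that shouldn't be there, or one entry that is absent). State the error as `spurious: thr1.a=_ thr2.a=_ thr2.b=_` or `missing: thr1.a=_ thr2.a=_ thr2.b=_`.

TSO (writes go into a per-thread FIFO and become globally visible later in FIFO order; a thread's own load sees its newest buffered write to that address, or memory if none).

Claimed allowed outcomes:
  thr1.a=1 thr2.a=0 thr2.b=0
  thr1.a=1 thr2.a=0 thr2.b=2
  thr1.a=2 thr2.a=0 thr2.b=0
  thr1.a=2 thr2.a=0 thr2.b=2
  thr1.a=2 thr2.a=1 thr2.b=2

outcome vector order: (thr1.a,thr2.a,thr2.b)
under TSO → 100 102 112 200 202 212
TSO∖claimed = {112}

missing: thr1.a=1 thr2.a=1 thr2.b=2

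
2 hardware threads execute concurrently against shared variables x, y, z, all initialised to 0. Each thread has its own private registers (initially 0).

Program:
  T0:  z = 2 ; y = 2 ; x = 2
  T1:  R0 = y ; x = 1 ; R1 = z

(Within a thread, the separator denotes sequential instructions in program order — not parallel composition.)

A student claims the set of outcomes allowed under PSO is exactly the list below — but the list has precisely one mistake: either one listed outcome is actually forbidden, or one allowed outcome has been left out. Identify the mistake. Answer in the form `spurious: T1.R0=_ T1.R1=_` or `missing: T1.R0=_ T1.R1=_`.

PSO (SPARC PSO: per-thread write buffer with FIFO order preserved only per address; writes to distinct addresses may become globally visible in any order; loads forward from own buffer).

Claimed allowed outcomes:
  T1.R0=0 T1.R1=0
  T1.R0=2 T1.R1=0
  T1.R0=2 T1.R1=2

outcome vector order: (T1.R0,T1.R1)
[PSO] allowed = {(0,0), (0,2), (2,0), (2,2)}
PSO∖claimed = {(0,2)}

missing: T1.R0=0 T1.R1=2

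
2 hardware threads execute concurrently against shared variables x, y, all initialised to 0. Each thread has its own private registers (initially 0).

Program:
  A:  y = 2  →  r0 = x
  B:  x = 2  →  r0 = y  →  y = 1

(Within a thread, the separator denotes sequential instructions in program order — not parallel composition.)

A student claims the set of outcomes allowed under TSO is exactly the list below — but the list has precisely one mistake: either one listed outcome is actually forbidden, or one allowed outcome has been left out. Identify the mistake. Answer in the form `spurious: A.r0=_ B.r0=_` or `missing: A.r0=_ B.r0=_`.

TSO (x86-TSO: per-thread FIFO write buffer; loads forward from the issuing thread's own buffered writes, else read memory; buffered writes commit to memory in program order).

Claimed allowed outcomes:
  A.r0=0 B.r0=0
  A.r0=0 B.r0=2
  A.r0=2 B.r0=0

outcome vector order: (A.r0,B.r0)
[TSO] allowed = {(0,0) (0,2) (2,0) (2,2)}
TSO∖claimed = {(2,2)}

missing: A.r0=2 B.r0=2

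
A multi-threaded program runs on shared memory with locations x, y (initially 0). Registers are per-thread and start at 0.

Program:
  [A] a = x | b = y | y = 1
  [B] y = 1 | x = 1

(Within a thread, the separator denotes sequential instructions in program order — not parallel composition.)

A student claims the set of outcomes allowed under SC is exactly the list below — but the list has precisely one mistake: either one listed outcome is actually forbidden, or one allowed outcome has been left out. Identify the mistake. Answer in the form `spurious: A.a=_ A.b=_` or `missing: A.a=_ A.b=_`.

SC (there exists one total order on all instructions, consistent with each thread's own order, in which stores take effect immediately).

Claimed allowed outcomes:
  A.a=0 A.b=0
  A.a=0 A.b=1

missing: A.a=1 A.b=1

outcome vector order: (A.a,A.b)
[SC] allowed = {0/0; 0/1; 1/1}
SC∖claimed = {1/1}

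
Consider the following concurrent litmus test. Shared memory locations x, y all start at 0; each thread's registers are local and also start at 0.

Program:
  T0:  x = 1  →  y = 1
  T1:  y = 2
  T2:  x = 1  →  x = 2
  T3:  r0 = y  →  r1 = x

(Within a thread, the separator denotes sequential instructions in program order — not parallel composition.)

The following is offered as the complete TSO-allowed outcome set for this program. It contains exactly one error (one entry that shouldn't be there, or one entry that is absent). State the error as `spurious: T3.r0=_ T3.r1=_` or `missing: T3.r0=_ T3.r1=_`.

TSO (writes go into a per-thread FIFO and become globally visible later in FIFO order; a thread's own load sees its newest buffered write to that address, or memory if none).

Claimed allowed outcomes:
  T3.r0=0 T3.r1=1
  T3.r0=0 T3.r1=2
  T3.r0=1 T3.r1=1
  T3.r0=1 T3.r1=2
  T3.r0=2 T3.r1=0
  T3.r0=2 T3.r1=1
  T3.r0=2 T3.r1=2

missing: T3.r0=0 T3.r1=0

outcome vector order: (T3.r0,T3.r1)
TSO: 8 outcomes — {0/0, 0/1, 0/2, 1/1, 1/2, 2/0, 2/1, 2/2}
TSO∖claimed = {0/0}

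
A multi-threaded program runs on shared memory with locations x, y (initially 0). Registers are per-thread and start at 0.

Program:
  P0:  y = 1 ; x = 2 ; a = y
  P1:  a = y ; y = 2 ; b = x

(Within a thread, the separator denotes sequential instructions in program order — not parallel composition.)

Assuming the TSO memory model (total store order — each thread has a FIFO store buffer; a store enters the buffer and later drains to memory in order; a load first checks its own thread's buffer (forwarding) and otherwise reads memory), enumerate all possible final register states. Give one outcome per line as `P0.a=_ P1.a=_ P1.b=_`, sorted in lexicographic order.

outcome vector order: (P0.a,P1.a,P1.b)
|TSO outcomes| = 8

P0.a=1 P1.a=0 P1.b=0
P0.a=1 P1.a=0 P1.b=2
P0.a=1 P1.a=1 P1.b=0
P0.a=1 P1.a=1 P1.b=2
P0.a=2 P1.a=0 P1.b=0
P0.a=2 P1.a=0 P1.b=2
P0.a=2 P1.a=1 P1.b=0
P0.a=2 P1.a=1 P1.b=2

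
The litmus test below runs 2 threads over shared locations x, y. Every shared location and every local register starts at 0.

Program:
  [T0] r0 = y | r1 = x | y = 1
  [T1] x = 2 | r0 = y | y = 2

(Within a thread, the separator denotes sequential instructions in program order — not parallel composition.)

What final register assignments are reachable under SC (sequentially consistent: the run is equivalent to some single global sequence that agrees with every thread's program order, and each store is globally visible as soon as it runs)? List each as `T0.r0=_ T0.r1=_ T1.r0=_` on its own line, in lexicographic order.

outcome vector order: (T0.r0,T0.r1,T1.r0)
|SC outcomes| = 5

T0.r0=0 T0.r1=0 T1.r0=0
T0.r0=0 T0.r1=0 T1.r0=1
T0.r0=0 T0.r1=2 T1.r0=0
T0.r0=0 T0.r1=2 T1.r0=1
T0.r0=2 T0.r1=2 T1.r0=0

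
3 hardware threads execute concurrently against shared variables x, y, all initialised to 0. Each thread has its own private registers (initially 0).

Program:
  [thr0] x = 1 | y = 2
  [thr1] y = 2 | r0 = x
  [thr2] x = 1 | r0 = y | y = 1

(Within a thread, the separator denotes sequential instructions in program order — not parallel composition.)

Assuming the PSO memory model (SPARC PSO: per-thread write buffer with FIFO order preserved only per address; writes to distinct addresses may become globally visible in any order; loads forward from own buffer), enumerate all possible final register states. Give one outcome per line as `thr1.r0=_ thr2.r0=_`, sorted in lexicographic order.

outcome vector order: (thr1.r0,thr2.r0)
|PSO outcomes| = 4

thr1.r0=0 thr2.r0=0
thr1.r0=0 thr2.r0=2
thr1.r0=1 thr2.r0=0
thr1.r0=1 thr2.r0=2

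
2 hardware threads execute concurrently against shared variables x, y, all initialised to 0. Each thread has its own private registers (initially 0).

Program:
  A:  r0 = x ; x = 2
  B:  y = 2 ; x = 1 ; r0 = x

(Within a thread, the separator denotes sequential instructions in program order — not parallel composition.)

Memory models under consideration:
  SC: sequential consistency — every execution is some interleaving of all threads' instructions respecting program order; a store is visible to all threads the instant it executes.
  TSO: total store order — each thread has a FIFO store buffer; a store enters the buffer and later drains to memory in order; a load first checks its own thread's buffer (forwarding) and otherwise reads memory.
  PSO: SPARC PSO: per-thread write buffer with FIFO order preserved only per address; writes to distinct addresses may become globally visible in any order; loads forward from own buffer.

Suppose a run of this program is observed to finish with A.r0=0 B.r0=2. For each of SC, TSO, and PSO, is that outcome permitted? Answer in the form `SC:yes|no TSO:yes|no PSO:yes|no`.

outcome vector order: (A.r0,B.r0)
SC (4): <0 1> <0 2> <1 1> <1 2>
TSO (4): <0 1> <0 2> <1 1> <1 2>
PSO (4): <0 1> <0 2> <1 1> <1 2>
target <0 2> ∈ {SC,TSO,PSO}

SC:yes TSO:yes PSO:yes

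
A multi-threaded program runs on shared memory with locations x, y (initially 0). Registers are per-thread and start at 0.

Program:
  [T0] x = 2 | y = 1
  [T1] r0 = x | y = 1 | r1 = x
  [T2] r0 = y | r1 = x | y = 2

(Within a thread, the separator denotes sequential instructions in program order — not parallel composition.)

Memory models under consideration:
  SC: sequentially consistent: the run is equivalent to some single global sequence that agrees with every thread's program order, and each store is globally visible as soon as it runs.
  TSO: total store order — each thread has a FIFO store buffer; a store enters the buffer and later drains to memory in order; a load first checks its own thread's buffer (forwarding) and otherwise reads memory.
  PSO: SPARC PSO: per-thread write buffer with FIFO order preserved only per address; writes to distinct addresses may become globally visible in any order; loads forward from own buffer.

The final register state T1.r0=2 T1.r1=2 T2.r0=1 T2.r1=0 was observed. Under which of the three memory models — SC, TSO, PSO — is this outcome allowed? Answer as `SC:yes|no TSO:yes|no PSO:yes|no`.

SC:no TSO:no PSO:yes

outcome vector order: (T1.r0,T1.r1,T2.r0,T2.r1)
SC: 11 outcomes — {0/0/0/0 0/0/0/2 0/0/1/0 0/0/1/2 0/2/0/0 0/2/0/2 0/2/1/0 0/2/1/2 2/2/0/0 2/2/0/2 2/2/1/2}
TSO: 11 outcomes — {0/0/0/0 0/0/0/2 0/0/1/0 0/0/1/2 0/2/0/0 0/2/0/2 0/2/1/0 0/2/1/2 2/2/0/0 2/2/0/2 2/2/1/2}
PSO: 12 outcomes — {0/0/0/0 0/0/0/2 0/0/1/0 0/0/1/2 0/2/0/0 0/2/0/2 0/2/1/0 0/2/1/2 2/2/0/0 2/2/0/2 2/2/1/0 2/2/1/2}
target 2/2/1/0 ∈ {PSO}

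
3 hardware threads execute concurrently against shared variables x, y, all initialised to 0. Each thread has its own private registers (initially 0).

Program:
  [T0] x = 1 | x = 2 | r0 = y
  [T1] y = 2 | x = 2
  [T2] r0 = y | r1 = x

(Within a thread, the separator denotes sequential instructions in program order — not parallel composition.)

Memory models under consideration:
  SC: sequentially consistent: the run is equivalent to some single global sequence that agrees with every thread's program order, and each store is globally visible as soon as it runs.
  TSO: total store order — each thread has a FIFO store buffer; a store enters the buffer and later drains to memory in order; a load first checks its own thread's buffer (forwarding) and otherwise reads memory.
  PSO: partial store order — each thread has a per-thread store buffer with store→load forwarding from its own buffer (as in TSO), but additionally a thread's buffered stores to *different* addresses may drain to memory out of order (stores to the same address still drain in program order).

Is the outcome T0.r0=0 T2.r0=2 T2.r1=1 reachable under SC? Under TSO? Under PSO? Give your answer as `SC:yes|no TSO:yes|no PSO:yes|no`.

outcome vector order: (T0.r0,T2.r0,T2.r1)
[SC] allowed = {(0,0,0) (0,0,1) (0,0,2) (0,2,2) (2,0,0) (2,0,1) (2,0,2) (2,2,0) (2,2,1) (2,2,2)}
[TSO] allowed = {(0,0,0) (0,0,1) (0,0,2) (0,2,0) (0,2,1) (0,2,2) (2,0,0) (2,0,1) (2,0,2) (2,2,0) (2,2,1) (2,2,2)}
[PSO] allowed = {(0,0,0) (0,0,1) (0,0,2) (0,2,0) (0,2,1) (0,2,2) (2,0,0) (2,0,1) (2,0,2) (2,2,0) (2,2,1) (2,2,2)}
target (0,2,1) ∈ {TSO,PSO}

SC:no TSO:yes PSO:yes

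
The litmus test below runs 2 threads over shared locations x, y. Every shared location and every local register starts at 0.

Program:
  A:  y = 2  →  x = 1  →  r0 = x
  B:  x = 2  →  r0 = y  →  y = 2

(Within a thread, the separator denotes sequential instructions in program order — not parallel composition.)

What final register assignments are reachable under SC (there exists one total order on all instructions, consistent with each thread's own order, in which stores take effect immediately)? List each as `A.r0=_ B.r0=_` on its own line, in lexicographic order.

outcome vector order: (A.r0,B.r0)
|SC outcomes| = 3

A.r0=1 B.r0=0
A.r0=1 B.r0=2
A.r0=2 B.r0=2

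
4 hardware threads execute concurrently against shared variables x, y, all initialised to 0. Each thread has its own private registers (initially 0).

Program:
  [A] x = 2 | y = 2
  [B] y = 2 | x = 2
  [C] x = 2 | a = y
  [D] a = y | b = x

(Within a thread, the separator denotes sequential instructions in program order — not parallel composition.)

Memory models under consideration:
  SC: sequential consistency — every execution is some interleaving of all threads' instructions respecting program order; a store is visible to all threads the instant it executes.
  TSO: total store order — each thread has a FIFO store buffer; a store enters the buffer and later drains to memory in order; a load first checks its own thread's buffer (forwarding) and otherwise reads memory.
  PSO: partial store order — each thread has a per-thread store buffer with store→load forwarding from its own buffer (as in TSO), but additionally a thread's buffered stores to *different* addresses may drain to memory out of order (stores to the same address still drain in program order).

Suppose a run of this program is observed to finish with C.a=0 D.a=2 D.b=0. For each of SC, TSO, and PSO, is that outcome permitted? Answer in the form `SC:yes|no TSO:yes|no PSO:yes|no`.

outcome vector order: (C.a,D.a,D.b)
SC: 7 outcomes — {000 002 022 200 202 220 222}
TSO: 8 outcomes — {000 002 020 022 200 202 220 222}
PSO: 8 outcomes — {000 002 020 022 200 202 220 222}
target 020 ∈ {TSO,PSO}

SC:no TSO:yes PSO:yes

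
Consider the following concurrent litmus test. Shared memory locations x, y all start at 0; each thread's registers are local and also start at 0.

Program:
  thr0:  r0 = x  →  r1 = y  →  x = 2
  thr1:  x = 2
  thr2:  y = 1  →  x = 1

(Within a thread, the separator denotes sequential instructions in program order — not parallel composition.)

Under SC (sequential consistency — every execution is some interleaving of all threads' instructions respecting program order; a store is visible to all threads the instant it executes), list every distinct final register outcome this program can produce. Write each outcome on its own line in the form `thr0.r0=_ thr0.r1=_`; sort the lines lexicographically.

thr0.r0=0 thr0.r1=0
thr0.r0=0 thr0.r1=1
thr0.r0=1 thr0.r1=1
thr0.r0=2 thr0.r1=0
thr0.r0=2 thr0.r1=1

outcome vector order: (thr0.r0,thr0.r1)
|SC outcomes| = 5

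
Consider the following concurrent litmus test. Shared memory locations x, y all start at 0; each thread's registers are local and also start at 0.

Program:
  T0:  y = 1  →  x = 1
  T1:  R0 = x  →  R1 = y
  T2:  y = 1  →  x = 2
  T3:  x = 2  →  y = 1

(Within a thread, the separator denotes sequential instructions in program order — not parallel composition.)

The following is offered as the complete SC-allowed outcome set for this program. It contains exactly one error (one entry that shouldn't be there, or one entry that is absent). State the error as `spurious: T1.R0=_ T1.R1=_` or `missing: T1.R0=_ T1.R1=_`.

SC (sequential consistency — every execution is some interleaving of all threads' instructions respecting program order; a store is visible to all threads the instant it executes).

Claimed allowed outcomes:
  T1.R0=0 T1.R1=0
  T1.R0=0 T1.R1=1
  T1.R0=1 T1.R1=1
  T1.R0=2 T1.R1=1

outcome vector order: (T1.R0,T1.R1)
SC (5): 0/0 0/1 1/1 2/0 2/1
SC∖claimed = {2/0}

missing: T1.R0=2 T1.R1=0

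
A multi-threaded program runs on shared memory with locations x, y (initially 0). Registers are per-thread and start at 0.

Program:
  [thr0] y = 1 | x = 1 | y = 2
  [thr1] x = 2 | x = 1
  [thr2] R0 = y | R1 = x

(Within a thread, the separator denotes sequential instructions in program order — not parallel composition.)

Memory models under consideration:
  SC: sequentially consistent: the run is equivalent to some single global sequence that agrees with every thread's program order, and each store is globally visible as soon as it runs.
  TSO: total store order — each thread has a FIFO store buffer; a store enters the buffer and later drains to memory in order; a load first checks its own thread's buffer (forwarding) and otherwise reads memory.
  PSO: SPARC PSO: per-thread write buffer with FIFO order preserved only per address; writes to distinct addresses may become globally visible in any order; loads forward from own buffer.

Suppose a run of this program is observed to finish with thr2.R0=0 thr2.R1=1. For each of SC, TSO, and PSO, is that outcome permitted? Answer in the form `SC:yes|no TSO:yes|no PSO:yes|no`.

outcome vector order: (thr2.R0,thr2.R1)
SC (8): <0 0> <0 1> <0 2> <1 0> <1 1> <1 2> <2 1> <2 2>
TSO (8): <0 0> <0 1> <0 2> <1 0> <1 1> <1 2> <2 1> <2 2>
PSO (9): <0 0> <0 1> <0 2> <1 0> <1 1> <1 2> <2 0> <2 1> <2 2>
target <0 1> ∈ {SC,TSO,PSO}

SC:yes TSO:yes PSO:yes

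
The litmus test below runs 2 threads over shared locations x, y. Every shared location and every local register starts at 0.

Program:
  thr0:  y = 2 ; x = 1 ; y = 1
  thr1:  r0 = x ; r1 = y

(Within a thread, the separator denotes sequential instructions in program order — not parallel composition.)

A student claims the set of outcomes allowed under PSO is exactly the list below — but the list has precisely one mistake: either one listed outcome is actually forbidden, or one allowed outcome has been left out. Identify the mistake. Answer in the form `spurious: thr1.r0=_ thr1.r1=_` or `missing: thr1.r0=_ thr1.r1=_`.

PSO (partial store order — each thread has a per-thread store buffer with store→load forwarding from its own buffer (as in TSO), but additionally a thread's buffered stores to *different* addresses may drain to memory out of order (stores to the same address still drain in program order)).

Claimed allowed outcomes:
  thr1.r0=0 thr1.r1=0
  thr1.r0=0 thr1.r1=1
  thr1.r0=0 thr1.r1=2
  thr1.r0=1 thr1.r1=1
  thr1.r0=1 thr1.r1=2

missing: thr1.r0=1 thr1.r1=0

outcome vector order: (thr1.r0,thr1.r1)
PSO (6): <0 0>; <0 1>; <0 2>; <1 0>; <1 1>; <1 2>
PSO∖claimed = {<1 0>}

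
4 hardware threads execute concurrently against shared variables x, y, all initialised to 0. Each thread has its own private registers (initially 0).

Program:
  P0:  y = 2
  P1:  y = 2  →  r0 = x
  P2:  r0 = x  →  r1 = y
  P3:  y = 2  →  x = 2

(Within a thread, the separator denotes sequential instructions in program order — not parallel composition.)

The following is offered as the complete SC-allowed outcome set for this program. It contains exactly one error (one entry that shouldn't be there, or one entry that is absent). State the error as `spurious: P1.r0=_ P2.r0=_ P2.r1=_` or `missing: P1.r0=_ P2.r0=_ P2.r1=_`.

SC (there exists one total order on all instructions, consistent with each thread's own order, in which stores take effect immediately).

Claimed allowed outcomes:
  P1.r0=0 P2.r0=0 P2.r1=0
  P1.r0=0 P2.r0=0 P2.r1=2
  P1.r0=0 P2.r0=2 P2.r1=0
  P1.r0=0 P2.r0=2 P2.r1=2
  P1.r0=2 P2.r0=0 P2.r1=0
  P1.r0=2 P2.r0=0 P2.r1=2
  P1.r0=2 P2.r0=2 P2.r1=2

spurious: P1.r0=0 P2.r0=2 P2.r1=0

outcome vector order: (P1.r0,P2.r0,P2.r1)
SC (6): 0/0/0; 0/0/2; 0/2/2; 2/0/0; 2/0/2; 2/2/2
claimed∖SC = {0/2/0}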